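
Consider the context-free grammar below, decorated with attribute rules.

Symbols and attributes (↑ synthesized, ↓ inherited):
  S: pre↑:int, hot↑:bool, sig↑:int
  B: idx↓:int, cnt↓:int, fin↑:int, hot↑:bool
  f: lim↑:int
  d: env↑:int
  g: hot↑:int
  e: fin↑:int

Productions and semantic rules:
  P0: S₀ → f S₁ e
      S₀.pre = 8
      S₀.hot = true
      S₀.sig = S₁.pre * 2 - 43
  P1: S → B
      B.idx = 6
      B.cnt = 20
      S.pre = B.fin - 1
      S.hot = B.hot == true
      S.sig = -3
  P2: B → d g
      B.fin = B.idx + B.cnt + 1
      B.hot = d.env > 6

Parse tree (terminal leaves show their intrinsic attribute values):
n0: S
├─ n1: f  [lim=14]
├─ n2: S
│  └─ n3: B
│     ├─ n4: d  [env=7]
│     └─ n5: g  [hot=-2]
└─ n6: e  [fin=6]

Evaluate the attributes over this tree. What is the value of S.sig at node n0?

9

1. n1.lim = 14  [terminal]
2. n3.idx = 6  [6]
3. n3.cnt = 20  [20]
4. n4.env = 7  [terminal]
5. n5.hot = -2  [terminal]
6. n3.fin = 27  [B.idx + B.cnt + 1]
7. n3.hot = true  [d.env > 6]
8. n2.pre = 26  [B.fin - 1]
9. n2.hot = true  [B.hot == true]
10. n2.sig = -3  [-3]
11. n6.fin = 6  [terminal]
12. n0.pre = 8  [8]
13. n0.hot = true  [true]
14. n0.sig = 9  [S₁.pre * 2 - 43]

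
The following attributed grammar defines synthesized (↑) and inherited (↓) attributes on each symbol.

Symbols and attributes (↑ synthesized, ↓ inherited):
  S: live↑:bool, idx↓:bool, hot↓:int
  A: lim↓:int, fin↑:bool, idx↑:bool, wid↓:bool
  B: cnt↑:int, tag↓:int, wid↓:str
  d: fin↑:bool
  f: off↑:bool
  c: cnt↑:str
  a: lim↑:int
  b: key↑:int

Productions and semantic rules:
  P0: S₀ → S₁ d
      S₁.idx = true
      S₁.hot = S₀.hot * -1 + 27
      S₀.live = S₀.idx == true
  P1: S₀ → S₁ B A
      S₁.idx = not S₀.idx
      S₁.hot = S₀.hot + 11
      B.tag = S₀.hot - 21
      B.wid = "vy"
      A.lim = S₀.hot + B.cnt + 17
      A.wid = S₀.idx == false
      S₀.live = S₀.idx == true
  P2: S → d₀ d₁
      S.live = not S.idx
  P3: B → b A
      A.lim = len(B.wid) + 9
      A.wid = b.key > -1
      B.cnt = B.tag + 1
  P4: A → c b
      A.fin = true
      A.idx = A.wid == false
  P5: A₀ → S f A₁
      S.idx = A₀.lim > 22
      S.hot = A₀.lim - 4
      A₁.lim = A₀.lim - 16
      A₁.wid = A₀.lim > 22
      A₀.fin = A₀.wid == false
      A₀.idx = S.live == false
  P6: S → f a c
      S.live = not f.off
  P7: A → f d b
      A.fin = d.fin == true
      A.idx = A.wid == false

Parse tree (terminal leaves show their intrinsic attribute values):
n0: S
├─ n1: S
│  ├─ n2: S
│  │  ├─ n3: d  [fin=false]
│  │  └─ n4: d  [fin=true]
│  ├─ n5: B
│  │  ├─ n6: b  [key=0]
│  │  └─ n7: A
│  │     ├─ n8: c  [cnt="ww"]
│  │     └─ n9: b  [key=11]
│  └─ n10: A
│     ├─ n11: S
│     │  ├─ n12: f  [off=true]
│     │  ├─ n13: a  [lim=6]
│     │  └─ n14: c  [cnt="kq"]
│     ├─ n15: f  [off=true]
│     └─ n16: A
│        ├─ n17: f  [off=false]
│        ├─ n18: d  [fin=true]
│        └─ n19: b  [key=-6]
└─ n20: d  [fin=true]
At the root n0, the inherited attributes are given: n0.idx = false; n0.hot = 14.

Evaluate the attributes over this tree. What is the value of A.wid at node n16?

true

1. n0.idx = false  [given at root]
2. n0.hot = 14  [given at root]
3. n1.idx = true  [true]
4. n1.hot = 13  [S₀.hot * -1 + 27]
5. n2.idx = false  [not S₀.idx]
6. n2.hot = 24  [S₀.hot + 11]
7. n3.fin = false  [terminal]
8. n4.fin = true  [terminal]
9. n2.live = true  [not S.idx]
10. n5.tag = -8  [S₀.hot - 21]
11. n5.wid = "vy"  ["vy"]
12. n6.key = 0  [terminal]
13. n7.lim = 11  [len(B.wid) + 9]
14. n7.wid = true  [b.key > -1]
15. n8.cnt = "ww"  [terminal]
16. n9.key = 11  [terminal]
17. n7.fin = true  [true]
18. n7.idx = false  [A.wid == false]
19. n5.cnt = -7  [B.tag + 1]
20. n10.lim = 23  [S₀.hot + B.cnt + 17]
21. n10.wid = false  [S₀.idx == false]
22. n11.idx = true  [A₀.lim > 22]
23. n11.hot = 19  [A₀.lim - 4]
24. n12.off = true  [terminal]
25. n13.lim = 6  [terminal]
26. n14.cnt = "kq"  [terminal]
27. n11.live = false  [not f.off]
28. n15.off = true  [terminal]
29. n16.lim = 7  [A₀.lim - 16]
30. n16.wid = true  [A₀.lim > 22]
31. n17.off = false  [terminal]
32. n18.fin = true  [terminal]
33. n19.key = -6  [terminal]
34. n16.fin = true  [d.fin == true]
35. n16.idx = false  [A.wid == false]
36. n10.fin = true  [A₀.wid == false]
37. n10.idx = true  [S.live == false]
38. n1.live = true  [S₀.idx == true]
39. n20.fin = true  [terminal]
40. n0.live = false  [S₀.idx == true]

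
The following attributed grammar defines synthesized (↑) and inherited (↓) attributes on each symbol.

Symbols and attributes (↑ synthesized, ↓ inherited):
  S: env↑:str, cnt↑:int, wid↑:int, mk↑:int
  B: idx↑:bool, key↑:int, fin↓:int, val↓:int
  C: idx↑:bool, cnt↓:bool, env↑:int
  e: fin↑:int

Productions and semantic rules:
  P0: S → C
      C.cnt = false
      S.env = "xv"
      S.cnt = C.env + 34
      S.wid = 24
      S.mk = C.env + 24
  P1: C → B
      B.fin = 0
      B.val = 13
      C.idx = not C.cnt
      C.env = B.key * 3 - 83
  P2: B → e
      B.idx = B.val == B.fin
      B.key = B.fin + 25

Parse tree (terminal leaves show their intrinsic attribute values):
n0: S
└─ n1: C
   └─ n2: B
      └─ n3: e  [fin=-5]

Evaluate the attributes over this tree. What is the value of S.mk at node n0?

16

1. n1.cnt = false  [false]
2. n2.fin = 0  [0]
3. n2.val = 13  [13]
4. n3.fin = -5  [terminal]
5. n2.idx = false  [B.val == B.fin]
6. n2.key = 25  [B.fin + 25]
7. n1.idx = true  [not C.cnt]
8. n1.env = -8  [B.key * 3 - 83]
9. n0.env = "xv"  ["xv"]
10. n0.cnt = 26  [C.env + 34]
11. n0.wid = 24  [24]
12. n0.mk = 16  [C.env + 24]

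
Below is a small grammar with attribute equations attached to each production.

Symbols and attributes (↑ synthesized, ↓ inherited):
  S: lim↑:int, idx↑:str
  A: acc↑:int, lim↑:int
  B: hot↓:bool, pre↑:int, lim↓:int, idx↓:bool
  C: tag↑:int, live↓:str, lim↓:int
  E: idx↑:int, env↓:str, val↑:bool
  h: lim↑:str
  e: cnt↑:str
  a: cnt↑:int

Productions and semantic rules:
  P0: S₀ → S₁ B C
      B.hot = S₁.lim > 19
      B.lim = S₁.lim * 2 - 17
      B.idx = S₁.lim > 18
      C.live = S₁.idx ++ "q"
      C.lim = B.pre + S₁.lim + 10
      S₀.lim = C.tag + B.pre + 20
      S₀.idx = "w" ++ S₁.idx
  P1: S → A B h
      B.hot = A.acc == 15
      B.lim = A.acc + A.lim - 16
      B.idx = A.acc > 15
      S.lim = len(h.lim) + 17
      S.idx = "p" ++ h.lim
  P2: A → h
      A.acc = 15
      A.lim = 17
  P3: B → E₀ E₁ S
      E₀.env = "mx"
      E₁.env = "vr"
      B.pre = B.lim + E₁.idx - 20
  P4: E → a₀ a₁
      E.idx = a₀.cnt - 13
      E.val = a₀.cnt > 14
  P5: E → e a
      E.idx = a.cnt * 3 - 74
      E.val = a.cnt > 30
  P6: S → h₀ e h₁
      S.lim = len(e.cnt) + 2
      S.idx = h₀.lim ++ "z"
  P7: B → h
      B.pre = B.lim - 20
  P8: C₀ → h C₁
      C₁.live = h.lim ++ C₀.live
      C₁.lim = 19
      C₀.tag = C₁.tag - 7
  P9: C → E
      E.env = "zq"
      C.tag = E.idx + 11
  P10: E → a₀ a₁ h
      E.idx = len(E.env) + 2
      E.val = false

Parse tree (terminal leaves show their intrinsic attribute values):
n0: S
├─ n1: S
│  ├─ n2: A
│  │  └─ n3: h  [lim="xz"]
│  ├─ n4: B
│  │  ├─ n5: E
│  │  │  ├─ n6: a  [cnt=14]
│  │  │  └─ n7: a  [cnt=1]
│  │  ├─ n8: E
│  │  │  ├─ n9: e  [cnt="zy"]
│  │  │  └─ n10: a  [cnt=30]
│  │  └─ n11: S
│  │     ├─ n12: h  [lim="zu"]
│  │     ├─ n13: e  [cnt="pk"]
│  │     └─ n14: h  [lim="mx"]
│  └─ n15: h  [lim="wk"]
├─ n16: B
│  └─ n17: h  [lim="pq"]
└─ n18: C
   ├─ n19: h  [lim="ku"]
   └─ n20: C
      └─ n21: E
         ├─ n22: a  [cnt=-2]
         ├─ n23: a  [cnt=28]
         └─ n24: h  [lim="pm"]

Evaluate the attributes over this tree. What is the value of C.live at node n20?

"kupwkq"

1. n3.lim = "xz"  [terminal]
2. n2.acc = 15  [15]
3. n2.lim = 17  [17]
4. n4.hot = true  [A.acc == 15]
5. n4.lim = 16  [A.acc + A.lim - 16]
6. n4.idx = false  [A.acc > 15]
7. n5.env = "mx"  ["mx"]
8. n6.cnt = 14  [terminal]
9. n7.cnt = 1  [terminal]
10. n5.idx = 1  [a₀.cnt - 13]
11. n5.val = false  [a₀.cnt > 14]
12. n8.env = "vr"  ["vr"]
13. n9.cnt = "zy"  [terminal]
14. n10.cnt = 30  [terminal]
15. n8.idx = 16  [a.cnt * 3 - 74]
16. n8.val = false  [a.cnt > 30]
17. n12.lim = "zu"  [terminal]
18. n13.cnt = "pk"  [terminal]
19. n14.lim = "mx"  [terminal]
20. n11.lim = 4  [len(e.cnt) + 2]
21. n11.idx = "zuz"  [h₀.lim ++ "z"]
22. n4.pre = 12  [B.lim + E₁.idx - 20]
23. n15.lim = "wk"  [terminal]
24. n1.lim = 19  [len(h.lim) + 17]
25. n1.idx = "pwk"  ["p" ++ h.lim]
26. n16.hot = false  [S₁.lim > 19]
27. n16.lim = 21  [S₁.lim * 2 - 17]
28. n16.idx = true  [S₁.lim > 18]
29. n17.lim = "pq"  [terminal]
30. n16.pre = 1  [B.lim - 20]
31. n18.live = "pwkq"  [S₁.idx ++ "q"]
32. n18.lim = 30  [B.pre + S₁.lim + 10]
33. n19.lim = "ku"  [terminal]
34. n20.live = "kupwkq"  [h.lim ++ C₀.live]
35. n20.lim = 19  [19]
36. n21.env = "zq"  ["zq"]
37. n22.cnt = -2  [terminal]
38. n23.cnt = 28  [terminal]
39. n24.lim = "pm"  [terminal]
40. n21.idx = 4  [len(E.env) + 2]
41. n21.val = false  [false]
42. n20.tag = 15  [E.idx + 11]
43. n18.tag = 8  [C₁.tag - 7]
44. n0.lim = 29  [C.tag + B.pre + 20]
45. n0.idx = "wpwk"  ["w" ++ S₁.idx]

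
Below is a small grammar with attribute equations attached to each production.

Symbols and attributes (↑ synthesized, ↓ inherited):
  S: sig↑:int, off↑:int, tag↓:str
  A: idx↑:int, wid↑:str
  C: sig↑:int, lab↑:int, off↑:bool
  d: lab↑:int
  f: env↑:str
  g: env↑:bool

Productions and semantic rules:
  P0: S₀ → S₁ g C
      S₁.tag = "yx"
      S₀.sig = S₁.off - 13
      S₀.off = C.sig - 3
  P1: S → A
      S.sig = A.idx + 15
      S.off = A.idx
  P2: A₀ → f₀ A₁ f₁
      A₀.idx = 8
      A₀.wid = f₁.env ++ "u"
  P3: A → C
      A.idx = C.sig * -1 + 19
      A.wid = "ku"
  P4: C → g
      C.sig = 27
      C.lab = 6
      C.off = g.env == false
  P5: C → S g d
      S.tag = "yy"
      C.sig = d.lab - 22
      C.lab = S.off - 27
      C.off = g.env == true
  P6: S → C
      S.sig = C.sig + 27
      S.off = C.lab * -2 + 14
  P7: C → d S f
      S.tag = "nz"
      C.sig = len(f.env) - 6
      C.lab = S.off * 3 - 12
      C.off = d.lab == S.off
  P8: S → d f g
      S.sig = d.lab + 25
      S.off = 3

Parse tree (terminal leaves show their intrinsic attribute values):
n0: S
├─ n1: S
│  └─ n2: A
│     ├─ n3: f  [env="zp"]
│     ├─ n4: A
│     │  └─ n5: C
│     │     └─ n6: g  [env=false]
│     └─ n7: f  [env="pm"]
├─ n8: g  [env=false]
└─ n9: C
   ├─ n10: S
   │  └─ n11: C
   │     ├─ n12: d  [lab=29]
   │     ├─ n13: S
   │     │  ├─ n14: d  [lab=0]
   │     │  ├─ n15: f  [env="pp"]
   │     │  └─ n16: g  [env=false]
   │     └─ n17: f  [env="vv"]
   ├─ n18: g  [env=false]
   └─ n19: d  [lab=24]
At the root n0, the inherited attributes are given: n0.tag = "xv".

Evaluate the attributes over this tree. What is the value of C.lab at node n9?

1. n0.tag = "xv"  [given at root]
2. n1.tag = "yx"  ["yx"]
3. n3.env = "zp"  [terminal]
4. n6.env = false  [terminal]
5. n5.sig = 27  [27]
6. n5.lab = 6  [6]
7. n5.off = true  [g.env == false]
8. n4.idx = -8  [C.sig * -1 + 19]
9. n4.wid = "ku"  ["ku"]
10. n7.env = "pm"  [terminal]
11. n2.idx = 8  [8]
12. n2.wid = "pmu"  [f₁.env ++ "u"]
13. n1.sig = 23  [A.idx + 15]
14. n1.off = 8  [A.idx]
15. n8.env = false  [terminal]
16. n10.tag = "yy"  ["yy"]
17. n12.lab = 29  [terminal]
18. n13.tag = "nz"  ["nz"]
19. n14.lab = 0  [terminal]
20. n15.env = "pp"  [terminal]
21. n16.env = false  [terminal]
22. n13.sig = 25  [d.lab + 25]
23. n13.off = 3  [3]
24. n17.env = "vv"  [terminal]
25. n11.sig = -4  [len(f.env) - 6]
26. n11.lab = -3  [S.off * 3 - 12]
27. n11.off = false  [d.lab == S.off]
28. n10.sig = 23  [C.sig + 27]
29. n10.off = 20  [C.lab * -2 + 14]
30. n18.env = false  [terminal]
31. n19.lab = 24  [terminal]
32. n9.sig = 2  [d.lab - 22]
33. n9.lab = -7  [S.off - 27]
34. n9.off = false  [g.env == true]
35. n0.sig = -5  [S₁.off - 13]
36. n0.off = -1  [C.sig - 3]

-7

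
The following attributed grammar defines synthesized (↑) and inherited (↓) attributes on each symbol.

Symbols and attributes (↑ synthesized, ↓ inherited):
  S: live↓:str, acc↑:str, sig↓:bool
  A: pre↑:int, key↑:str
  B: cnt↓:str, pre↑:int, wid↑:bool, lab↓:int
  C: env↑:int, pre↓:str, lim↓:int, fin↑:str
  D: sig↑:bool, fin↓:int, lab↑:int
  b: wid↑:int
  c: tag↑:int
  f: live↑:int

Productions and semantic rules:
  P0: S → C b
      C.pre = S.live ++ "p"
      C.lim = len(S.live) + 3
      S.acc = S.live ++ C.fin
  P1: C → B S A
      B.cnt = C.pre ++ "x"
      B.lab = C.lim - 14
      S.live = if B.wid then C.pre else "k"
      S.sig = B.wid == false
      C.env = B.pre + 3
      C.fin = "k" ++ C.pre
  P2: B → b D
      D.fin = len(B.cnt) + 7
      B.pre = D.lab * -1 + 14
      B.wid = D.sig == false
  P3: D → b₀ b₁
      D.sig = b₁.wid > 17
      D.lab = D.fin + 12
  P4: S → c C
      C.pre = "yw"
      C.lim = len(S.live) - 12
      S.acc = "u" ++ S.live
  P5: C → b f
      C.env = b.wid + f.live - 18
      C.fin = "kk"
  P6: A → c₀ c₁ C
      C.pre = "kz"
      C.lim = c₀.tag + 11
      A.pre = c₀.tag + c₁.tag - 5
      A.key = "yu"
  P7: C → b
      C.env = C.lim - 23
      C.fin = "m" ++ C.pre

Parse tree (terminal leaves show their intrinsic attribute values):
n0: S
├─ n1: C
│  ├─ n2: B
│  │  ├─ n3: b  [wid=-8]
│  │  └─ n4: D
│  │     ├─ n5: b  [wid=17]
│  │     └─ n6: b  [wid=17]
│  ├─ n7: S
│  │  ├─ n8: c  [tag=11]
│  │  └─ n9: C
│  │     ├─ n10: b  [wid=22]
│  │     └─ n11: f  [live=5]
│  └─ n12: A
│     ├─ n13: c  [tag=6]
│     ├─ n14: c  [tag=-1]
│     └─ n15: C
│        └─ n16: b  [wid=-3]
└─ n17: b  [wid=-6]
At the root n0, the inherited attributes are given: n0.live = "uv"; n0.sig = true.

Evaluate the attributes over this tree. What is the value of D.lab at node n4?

23

1. n0.live = "uv"  [given at root]
2. n0.sig = true  [given at root]
3. n1.pre = "uvp"  [S.live ++ "p"]
4. n1.lim = 5  [len(S.live) + 3]
5. n2.cnt = "uvpx"  [C.pre ++ "x"]
6. n2.lab = -9  [C.lim - 14]
7. n3.wid = -8  [terminal]
8. n4.fin = 11  [len(B.cnt) + 7]
9. n5.wid = 17  [terminal]
10. n6.wid = 17  [terminal]
11. n4.sig = false  [b₁.wid > 17]
12. n4.lab = 23  [D.fin + 12]
13. n2.pre = -9  [D.lab * -1 + 14]
14. n2.wid = true  [D.sig == false]
15. n7.live = "uvp"  [if B.wid then C.pre else "k"]
16. n7.sig = false  [B.wid == false]
17. n8.tag = 11  [terminal]
18. n9.pre = "yw"  ["yw"]
19. n9.lim = -9  [len(S.live) - 12]
20. n10.wid = 22  [terminal]
21. n11.live = 5  [terminal]
22. n9.env = 9  [b.wid + f.live - 18]
23. n9.fin = "kk"  ["kk"]
24. n7.acc = "uuvp"  ["u" ++ S.live]
25. n13.tag = 6  [terminal]
26. n14.tag = -1  [terminal]
27. n15.pre = "kz"  ["kz"]
28. n15.lim = 17  [c₀.tag + 11]
29. n16.wid = -3  [terminal]
30. n15.env = -6  [C.lim - 23]
31. n15.fin = "mkz"  ["m" ++ C.pre]
32. n12.pre = 0  [c₀.tag + c₁.tag - 5]
33. n12.key = "yu"  ["yu"]
34. n1.env = -6  [B.pre + 3]
35. n1.fin = "kuvp"  ["k" ++ C.pre]
36. n17.wid = -6  [terminal]
37. n0.acc = "uvkuvp"  [S.live ++ C.fin]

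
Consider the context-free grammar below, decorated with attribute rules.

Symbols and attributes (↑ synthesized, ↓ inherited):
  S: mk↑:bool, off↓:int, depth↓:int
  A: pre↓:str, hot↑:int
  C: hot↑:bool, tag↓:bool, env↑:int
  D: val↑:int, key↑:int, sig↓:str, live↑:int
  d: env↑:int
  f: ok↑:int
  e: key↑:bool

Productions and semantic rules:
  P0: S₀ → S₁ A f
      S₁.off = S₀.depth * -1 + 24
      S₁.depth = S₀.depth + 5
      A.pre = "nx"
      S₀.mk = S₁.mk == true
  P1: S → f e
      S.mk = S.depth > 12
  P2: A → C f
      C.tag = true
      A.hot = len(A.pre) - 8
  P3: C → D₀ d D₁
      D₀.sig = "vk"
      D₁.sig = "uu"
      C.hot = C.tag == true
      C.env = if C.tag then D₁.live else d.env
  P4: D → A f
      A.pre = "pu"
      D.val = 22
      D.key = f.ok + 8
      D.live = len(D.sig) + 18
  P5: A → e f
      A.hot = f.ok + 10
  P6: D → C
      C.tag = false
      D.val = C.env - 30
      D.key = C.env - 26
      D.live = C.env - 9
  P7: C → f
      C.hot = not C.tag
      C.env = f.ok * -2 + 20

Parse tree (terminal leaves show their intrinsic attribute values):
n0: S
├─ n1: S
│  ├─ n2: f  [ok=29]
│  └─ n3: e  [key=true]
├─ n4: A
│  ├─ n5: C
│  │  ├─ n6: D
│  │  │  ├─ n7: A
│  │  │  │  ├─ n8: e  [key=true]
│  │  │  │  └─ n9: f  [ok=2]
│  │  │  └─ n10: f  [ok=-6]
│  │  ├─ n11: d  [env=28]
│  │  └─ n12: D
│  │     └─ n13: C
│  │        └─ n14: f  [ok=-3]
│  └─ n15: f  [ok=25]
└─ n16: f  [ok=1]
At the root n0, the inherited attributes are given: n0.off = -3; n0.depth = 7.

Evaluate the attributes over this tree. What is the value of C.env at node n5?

1. n0.off = -3  [given at root]
2. n0.depth = 7  [given at root]
3. n1.off = 17  [S₀.depth * -1 + 24]
4. n1.depth = 12  [S₀.depth + 5]
5. n2.ok = 29  [terminal]
6. n3.key = true  [terminal]
7. n1.mk = false  [S.depth > 12]
8. n4.pre = "nx"  ["nx"]
9. n5.tag = true  [true]
10. n6.sig = "vk"  ["vk"]
11. n7.pre = "pu"  ["pu"]
12. n8.key = true  [terminal]
13. n9.ok = 2  [terminal]
14. n7.hot = 12  [f.ok + 10]
15. n10.ok = -6  [terminal]
16. n6.val = 22  [22]
17. n6.key = 2  [f.ok + 8]
18. n6.live = 20  [len(D.sig) + 18]
19. n11.env = 28  [terminal]
20. n12.sig = "uu"  ["uu"]
21. n13.tag = false  [false]
22. n14.ok = -3  [terminal]
23. n13.hot = true  [not C.tag]
24. n13.env = 26  [f.ok * -2 + 20]
25. n12.val = -4  [C.env - 30]
26. n12.key = 0  [C.env - 26]
27. n12.live = 17  [C.env - 9]
28. n5.hot = true  [C.tag == true]
29. n5.env = 17  [if C.tag then D₁.live else d.env]
30. n15.ok = 25  [terminal]
31. n4.hot = -6  [len(A.pre) - 8]
32. n16.ok = 1  [terminal]
33. n0.mk = false  [S₁.mk == true]

17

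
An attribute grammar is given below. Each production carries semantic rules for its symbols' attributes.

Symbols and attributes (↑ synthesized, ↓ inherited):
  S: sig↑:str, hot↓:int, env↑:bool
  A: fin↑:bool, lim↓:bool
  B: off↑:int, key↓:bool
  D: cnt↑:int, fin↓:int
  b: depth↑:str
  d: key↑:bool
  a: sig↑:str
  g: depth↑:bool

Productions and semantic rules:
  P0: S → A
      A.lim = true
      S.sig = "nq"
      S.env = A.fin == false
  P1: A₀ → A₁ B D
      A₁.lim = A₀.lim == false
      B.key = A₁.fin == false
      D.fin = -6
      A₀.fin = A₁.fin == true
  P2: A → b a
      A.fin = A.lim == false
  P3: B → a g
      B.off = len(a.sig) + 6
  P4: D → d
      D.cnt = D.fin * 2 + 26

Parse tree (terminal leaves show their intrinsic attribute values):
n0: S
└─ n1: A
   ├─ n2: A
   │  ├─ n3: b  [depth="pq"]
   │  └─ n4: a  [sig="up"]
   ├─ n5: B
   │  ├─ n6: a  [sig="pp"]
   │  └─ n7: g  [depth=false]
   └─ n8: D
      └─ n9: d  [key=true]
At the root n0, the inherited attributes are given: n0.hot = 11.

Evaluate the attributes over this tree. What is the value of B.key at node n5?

1. n0.hot = 11  [given at root]
2. n1.lim = true  [true]
3. n2.lim = false  [A₀.lim == false]
4. n3.depth = "pq"  [terminal]
5. n4.sig = "up"  [terminal]
6. n2.fin = true  [A.lim == false]
7. n5.key = false  [A₁.fin == false]
8. n6.sig = "pp"  [terminal]
9. n7.depth = false  [terminal]
10. n5.off = 8  [len(a.sig) + 6]
11. n8.fin = -6  [-6]
12. n9.key = true  [terminal]
13. n8.cnt = 14  [D.fin * 2 + 26]
14. n1.fin = true  [A₁.fin == true]
15. n0.sig = "nq"  ["nq"]
16. n0.env = false  [A.fin == false]

false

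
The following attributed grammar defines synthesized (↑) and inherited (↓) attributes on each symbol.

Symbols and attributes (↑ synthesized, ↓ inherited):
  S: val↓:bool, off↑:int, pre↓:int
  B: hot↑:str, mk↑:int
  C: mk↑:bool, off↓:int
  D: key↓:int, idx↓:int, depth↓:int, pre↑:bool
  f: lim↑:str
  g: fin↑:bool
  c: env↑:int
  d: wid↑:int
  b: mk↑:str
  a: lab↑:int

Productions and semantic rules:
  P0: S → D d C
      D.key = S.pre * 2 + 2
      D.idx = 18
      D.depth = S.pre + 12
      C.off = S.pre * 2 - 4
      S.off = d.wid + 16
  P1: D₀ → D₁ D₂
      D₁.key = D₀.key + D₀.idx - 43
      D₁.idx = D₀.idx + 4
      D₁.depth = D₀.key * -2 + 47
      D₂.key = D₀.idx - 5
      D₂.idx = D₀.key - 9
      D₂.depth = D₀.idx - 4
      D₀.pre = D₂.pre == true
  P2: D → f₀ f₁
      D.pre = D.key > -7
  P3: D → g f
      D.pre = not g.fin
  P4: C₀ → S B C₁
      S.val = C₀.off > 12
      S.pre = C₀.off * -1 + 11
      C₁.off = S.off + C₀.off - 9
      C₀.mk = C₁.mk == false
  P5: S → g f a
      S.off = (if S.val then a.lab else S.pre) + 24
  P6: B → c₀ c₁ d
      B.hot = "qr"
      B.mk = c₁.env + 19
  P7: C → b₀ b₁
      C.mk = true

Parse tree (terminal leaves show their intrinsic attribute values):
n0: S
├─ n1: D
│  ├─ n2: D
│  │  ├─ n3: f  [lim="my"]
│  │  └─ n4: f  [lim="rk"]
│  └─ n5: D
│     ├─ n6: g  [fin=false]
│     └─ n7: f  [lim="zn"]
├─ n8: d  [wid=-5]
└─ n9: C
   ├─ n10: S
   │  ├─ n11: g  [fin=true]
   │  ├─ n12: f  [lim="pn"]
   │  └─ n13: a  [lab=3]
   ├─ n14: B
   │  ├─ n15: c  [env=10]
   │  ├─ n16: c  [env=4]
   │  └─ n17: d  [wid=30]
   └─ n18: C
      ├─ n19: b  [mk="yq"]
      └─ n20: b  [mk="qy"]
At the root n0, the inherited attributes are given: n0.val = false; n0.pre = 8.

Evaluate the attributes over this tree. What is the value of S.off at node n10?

23

1. n0.val = false  [given at root]
2. n0.pre = 8  [given at root]
3. n1.key = 18  [S.pre * 2 + 2]
4. n1.idx = 18  [18]
5. n1.depth = 20  [S.pre + 12]
6. n2.key = -7  [D₀.key + D₀.idx - 43]
7. n2.idx = 22  [D₀.idx + 4]
8. n2.depth = 11  [D₀.key * -2 + 47]
9. n3.lim = "my"  [terminal]
10. n4.lim = "rk"  [terminal]
11. n2.pre = false  [D.key > -7]
12. n5.key = 13  [D₀.idx - 5]
13. n5.idx = 9  [D₀.key - 9]
14. n5.depth = 14  [D₀.idx - 4]
15. n6.fin = false  [terminal]
16. n7.lim = "zn"  [terminal]
17. n5.pre = true  [not g.fin]
18. n1.pre = true  [D₂.pre == true]
19. n8.wid = -5  [terminal]
20. n9.off = 12  [S.pre * 2 - 4]
21. n10.val = false  [C₀.off > 12]
22. n10.pre = -1  [C₀.off * -1 + 11]
23. n11.fin = true  [terminal]
24. n12.lim = "pn"  [terminal]
25. n13.lab = 3  [terminal]
26. n10.off = 23  [(if S.val then a.lab else S.pre) + 24]
27. n15.env = 10  [terminal]
28. n16.env = 4  [terminal]
29. n17.wid = 30  [terminal]
30. n14.hot = "qr"  ["qr"]
31. n14.mk = 23  [c₁.env + 19]
32. n18.off = 26  [S.off + C₀.off - 9]
33. n19.mk = "yq"  [terminal]
34. n20.mk = "qy"  [terminal]
35. n18.mk = true  [true]
36. n9.mk = false  [C₁.mk == false]
37. n0.off = 11  [d.wid + 16]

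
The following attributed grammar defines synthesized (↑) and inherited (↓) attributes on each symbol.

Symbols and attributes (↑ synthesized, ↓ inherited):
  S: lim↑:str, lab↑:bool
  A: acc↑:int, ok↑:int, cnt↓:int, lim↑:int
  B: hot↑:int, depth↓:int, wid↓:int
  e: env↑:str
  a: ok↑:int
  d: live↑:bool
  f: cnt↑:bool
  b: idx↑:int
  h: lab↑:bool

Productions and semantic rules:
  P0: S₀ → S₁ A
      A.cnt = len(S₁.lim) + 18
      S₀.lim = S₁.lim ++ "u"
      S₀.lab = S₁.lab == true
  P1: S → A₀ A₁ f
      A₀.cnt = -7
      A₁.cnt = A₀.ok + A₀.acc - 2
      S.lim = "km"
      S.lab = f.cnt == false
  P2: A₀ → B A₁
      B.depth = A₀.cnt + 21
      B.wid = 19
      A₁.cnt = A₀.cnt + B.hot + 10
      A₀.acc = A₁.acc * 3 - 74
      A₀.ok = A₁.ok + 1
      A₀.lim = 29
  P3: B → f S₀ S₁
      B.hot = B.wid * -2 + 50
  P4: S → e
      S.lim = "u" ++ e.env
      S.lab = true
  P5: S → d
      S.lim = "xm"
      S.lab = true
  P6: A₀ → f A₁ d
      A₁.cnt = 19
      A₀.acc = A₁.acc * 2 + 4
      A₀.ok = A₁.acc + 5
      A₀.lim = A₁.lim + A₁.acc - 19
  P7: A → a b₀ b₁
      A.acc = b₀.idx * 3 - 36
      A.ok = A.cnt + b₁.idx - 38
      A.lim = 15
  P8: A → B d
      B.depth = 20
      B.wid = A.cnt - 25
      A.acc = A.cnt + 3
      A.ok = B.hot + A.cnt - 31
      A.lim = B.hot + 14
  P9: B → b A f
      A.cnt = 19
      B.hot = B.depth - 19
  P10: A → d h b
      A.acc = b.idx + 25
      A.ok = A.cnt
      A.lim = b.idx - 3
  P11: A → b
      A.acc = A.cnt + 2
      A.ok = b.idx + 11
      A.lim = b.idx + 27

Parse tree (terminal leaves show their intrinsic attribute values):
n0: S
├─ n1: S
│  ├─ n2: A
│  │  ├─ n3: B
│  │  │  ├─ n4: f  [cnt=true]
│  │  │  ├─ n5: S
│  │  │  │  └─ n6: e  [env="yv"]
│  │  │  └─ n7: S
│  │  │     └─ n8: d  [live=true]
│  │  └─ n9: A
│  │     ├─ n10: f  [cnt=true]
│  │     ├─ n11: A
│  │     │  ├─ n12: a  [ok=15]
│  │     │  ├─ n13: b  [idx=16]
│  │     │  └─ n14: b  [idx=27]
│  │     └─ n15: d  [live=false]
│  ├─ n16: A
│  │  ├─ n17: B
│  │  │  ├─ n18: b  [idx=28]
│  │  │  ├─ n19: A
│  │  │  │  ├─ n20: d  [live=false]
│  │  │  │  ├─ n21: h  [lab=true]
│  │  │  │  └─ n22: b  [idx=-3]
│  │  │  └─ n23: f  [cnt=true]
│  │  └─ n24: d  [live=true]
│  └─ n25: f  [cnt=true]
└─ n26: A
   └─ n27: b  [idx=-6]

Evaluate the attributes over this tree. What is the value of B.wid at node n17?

1. n2.cnt = -7  [-7]
2. n3.depth = 14  [A₀.cnt + 21]
3. n3.wid = 19  [19]
4. n4.cnt = true  [terminal]
5. n6.env = "yv"  [terminal]
6. n5.lim = "uyv"  ["u" ++ e.env]
7. n5.lab = true  [true]
8. n8.live = true  [terminal]
9. n7.lim = "xm"  ["xm"]
10. n7.lab = true  [true]
11. n3.hot = 12  [B.wid * -2 + 50]
12. n9.cnt = 15  [A₀.cnt + B.hot + 10]
13. n10.cnt = true  [terminal]
14. n11.cnt = 19  [19]
15. n12.ok = 15  [terminal]
16. n13.idx = 16  [terminal]
17. n14.idx = 27  [terminal]
18. n11.acc = 12  [b₀.idx * 3 - 36]
19. n11.ok = 8  [A.cnt + b₁.idx - 38]
20. n11.lim = 15  [15]
21. n15.live = false  [terminal]
22. n9.acc = 28  [A₁.acc * 2 + 4]
23. n9.ok = 17  [A₁.acc + 5]
24. n9.lim = 8  [A₁.lim + A₁.acc - 19]
25. n2.acc = 10  [A₁.acc * 3 - 74]
26. n2.ok = 18  [A₁.ok + 1]
27. n2.lim = 29  [29]
28. n16.cnt = 26  [A₀.ok + A₀.acc - 2]
29. n17.depth = 20  [20]
30. n17.wid = 1  [A.cnt - 25]
31. n18.idx = 28  [terminal]
32. n19.cnt = 19  [19]
33. n20.live = false  [terminal]
34. n21.lab = true  [terminal]
35. n22.idx = -3  [terminal]
36. n19.acc = 22  [b.idx + 25]
37. n19.ok = 19  [A.cnt]
38. n19.lim = -6  [b.idx - 3]
39. n23.cnt = true  [terminal]
40. n17.hot = 1  [B.depth - 19]
41. n24.live = true  [terminal]
42. n16.acc = 29  [A.cnt + 3]
43. n16.ok = -4  [B.hot + A.cnt - 31]
44. n16.lim = 15  [B.hot + 14]
45. n25.cnt = true  [terminal]
46. n1.lim = "km"  ["km"]
47. n1.lab = false  [f.cnt == false]
48. n26.cnt = 20  [len(S₁.lim) + 18]
49. n27.idx = -6  [terminal]
50. n26.acc = 22  [A.cnt + 2]
51. n26.ok = 5  [b.idx + 11]
52. n26.lim = 21  [b.idx + 27]
53. n0.lim = "kmu"  [S₁.lim ++ "u"]
54. n0.lab = false  [S₁.lab == true]

1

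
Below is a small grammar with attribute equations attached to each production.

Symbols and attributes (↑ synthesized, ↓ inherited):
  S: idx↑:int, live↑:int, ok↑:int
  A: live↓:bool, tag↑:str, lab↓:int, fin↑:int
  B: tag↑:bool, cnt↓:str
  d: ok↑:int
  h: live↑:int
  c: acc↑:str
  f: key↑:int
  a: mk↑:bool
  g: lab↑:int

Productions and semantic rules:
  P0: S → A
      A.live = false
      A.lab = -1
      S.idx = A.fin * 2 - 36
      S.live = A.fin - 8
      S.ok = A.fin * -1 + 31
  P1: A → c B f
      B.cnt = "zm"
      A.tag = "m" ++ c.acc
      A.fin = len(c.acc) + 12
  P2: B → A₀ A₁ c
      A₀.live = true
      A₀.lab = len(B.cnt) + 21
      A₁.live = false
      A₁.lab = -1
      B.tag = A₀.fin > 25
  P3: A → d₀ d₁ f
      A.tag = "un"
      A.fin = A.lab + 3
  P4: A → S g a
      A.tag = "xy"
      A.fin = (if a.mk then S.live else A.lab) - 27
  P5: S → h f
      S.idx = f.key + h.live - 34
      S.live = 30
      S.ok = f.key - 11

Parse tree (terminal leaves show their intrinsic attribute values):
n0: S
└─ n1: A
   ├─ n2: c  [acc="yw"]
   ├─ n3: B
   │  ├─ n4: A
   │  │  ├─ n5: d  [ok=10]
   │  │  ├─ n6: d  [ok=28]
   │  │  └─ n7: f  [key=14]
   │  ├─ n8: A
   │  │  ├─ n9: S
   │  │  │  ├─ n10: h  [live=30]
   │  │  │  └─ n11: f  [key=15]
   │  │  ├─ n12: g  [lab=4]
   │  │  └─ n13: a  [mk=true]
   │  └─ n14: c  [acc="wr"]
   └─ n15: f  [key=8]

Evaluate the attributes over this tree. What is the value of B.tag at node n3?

true

1. n1.live = false  [false]
2. n1.lab = -1  [-1]
3. n2.acc = "yw"  [terminal]
4. n3.cnt = "zm"  ["zm"]
5. n4.live = true  [true]
6. n4.lab = 23  [len(B.cnt) + 21]
7. n5.ok = 10  [terminal]
8. n6.ok = 28  [terminal]
9. n7.key = 14  [terminal]
10. n4.tag = "un"  ["un"]
11. n4.fin = 26  [A.lab + 3]
12. n8.live = false  [false]
13. n8.lab = -1  [-1]
14. n10.live = 30  [terminal]
15. n11.key = 15  [terminal]
16. n9.idx = 11  [f.key + h.live - 34]
17. n9.live = 30  [30]
18. n9.ok = 4  [f.key - 11]
19. n12.lab = 4  [terminal]
20. n13.mk = true  [terminal]
21. n8.tag = "xy"  ["xy"]
22. n8.fin = 3  [(if a.mk then S.live else A.lab) - 27]
23. n14.acc = "wr"  [terminal]
24. n3.tag = true  [A₀.fin > 25]
25. n15.key = 8  [terminal]
26. n1.tag = "myw"  ["m" ++ c.acc]
27. n1.fin = 14  [len(c.acc) + 12]
28. n0.idx = -8  [A.fin * 2 - 36]
29. n0.live = 6  [A.fin - 8]
30. n0.ok = 17  [A.fin * -1 + 31]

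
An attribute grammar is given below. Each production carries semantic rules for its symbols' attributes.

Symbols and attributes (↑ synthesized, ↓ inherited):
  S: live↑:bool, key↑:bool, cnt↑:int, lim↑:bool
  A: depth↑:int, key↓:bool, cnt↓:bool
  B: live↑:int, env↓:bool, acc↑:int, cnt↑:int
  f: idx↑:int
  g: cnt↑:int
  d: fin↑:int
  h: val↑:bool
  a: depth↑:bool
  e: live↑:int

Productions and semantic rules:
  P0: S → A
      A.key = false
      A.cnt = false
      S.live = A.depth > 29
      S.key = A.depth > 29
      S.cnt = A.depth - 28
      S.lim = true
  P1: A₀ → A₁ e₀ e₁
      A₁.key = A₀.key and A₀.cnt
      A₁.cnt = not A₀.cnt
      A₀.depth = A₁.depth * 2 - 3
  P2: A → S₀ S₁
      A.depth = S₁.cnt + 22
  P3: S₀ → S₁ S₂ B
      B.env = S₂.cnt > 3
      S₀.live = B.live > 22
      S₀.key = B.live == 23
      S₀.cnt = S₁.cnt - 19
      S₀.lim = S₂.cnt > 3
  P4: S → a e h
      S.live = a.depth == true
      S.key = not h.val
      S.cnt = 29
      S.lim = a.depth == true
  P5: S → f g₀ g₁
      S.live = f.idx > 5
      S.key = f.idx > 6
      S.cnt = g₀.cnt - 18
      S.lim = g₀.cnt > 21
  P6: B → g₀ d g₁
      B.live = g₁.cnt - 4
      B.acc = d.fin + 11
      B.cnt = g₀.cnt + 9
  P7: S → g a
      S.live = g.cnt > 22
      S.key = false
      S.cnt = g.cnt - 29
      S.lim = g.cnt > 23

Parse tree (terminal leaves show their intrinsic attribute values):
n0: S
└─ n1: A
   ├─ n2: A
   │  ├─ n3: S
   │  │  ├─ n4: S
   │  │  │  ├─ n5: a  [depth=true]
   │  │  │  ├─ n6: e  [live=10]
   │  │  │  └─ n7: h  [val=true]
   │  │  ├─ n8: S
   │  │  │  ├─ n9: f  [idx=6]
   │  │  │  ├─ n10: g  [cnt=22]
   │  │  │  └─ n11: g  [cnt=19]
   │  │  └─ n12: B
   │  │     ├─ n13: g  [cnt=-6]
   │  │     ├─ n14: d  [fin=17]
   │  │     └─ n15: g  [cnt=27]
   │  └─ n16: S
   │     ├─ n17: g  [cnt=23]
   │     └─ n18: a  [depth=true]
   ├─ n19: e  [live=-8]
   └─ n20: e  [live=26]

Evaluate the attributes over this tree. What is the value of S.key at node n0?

false

1. n1.key = false  [false]
2. n1.cnt = false  [false]
3. n2.key = false  [A₀.key and A₀.cnt]
4. n2.cnt = true  [not A₀.cnt]
5. n5.depth = true  [terminal]
6. n6.live = 10  [terminal]
7. n7.val = true  [terminal]
8. n4.live = true  [a.depth == true]
9. n4.key = false  [not h.val]
10. n4.cnt = 29  [29]
11. n4.lim = true  [a.depth == true]
12. n9.idx = 6  [terminal]
13. n10.cnt = 22  [terminal]
14. n11.cnt = 19  [terminal]
15. n8.live = true  [f.idx > 5]
16. n8.key = false  [f.idx > 6]
17. n8.cnt = 4  [g₀.cnt - 18]
18. n8.lim = true  [g₀.cnt > 21]
19. n12.env = true  [S₂.cnt > 3]
20. n13.cnt = -6  [terminal]
21. n14.fin = 17  [terminal]
22. n15.cnt = 27  [terminal]
23. n12.live = 23  [g₁.cnt - 4]
24. n12.acc = 28  [d.fin + 11]
25. n12.cnt = 3  [g₀.cnt + 9]
26. n3.live = true  [B.live > 22]
27. n3.key = true  [B.live == 23]
28. n3.cnt = 10  [S₁.cnt - 19]
29. n3.lim = true  [S₂.cnt > 3]
30. n17.cnt = 23  [terminal]
31. n18.depth = true  [terminal]
32. n16.live = true  [g.cnt > 22]
33. n16.key = false  [false]
34. n16.cnt = -6  [g.cnt - 29]
35. n16.lim = false  [g.cnt > 23]
36. n2.depth = 16  [S₁.cnt + 22]
37. n19.live = -8  [terminal]
38. n20.live = 26  [terminal]
39. n1.depth = 29  [A₁.depth * 2 - 3]
40. n0.live = false  [A.depth > 29]
41. n0.key = false  [A.depth > 29]
42. n0.cnt = 1  [A.depth - 28]
43. n0.lim = true  [true]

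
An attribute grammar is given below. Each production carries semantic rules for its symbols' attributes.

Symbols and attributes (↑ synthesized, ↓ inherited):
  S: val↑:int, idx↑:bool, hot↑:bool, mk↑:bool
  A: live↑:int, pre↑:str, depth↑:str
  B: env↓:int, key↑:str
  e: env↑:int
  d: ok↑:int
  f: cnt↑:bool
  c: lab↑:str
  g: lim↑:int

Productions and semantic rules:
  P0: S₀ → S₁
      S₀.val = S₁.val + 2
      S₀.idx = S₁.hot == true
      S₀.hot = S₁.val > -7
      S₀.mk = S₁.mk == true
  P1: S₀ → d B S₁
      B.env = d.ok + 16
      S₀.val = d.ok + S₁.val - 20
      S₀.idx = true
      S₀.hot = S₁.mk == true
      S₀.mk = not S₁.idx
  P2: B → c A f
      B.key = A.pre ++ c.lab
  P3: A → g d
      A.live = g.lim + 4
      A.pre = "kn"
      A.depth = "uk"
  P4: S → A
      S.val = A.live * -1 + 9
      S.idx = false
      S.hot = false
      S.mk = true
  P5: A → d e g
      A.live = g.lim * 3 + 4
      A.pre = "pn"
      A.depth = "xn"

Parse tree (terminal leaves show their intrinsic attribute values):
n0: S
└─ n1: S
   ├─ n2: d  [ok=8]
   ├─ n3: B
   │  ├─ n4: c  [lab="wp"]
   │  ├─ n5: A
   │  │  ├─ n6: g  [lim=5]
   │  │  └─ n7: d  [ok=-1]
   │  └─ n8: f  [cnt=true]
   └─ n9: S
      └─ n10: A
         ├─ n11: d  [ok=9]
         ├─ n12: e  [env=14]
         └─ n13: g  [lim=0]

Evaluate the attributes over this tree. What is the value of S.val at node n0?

-5

1. n2.ok = 8  [terminal]
2. n3.env = 24  [d.ok + 16]
3. n4.lab = "wp"  [terminal]
4. n6.lim = 5  [terminal]
5. n7.ok = -1  [terminal]
6. n5.live = 9  [g.lim + 4]
7. n5.pre = "kn"  ["kn"]
8. n5.depth = "uk"  ["uk"]
9. n8.cnt = true  [terminal]
10. n3.key = "knwp"  [A.pre ++ c.lab]
11. n11.ok = 9  [terminal]
12. n12.env = 14  [terminal]
13. n13.lim = 0  [terminal]
14. n10.live = 4  [g.lim * 3 + 4]
15. n10.pre = "pn"  ["pn"]
16. n10.depth = "xn"  ["xn"]
17. n9.val = 5  [A.live * -1 + 9]
18. n9.idx = false  [false]
19. n9.hot = false  [false]
20. n9.mk = true  [true]
21. n1.val = -7  [d.ok + S₁.val - 20]
22. n1.idx = true  [true]
23. n1.hot = true  [S₁.mk == true]
24. n1.mk = true  [not S₁.idx]
25. n0.val = -5  [S₁.val + 2]
26. n0.idx = true  [S₁.hot == true]
27. n0.hot = false  [S₁.val > -7]
28. n0.mk = true  [S₁.mk == true]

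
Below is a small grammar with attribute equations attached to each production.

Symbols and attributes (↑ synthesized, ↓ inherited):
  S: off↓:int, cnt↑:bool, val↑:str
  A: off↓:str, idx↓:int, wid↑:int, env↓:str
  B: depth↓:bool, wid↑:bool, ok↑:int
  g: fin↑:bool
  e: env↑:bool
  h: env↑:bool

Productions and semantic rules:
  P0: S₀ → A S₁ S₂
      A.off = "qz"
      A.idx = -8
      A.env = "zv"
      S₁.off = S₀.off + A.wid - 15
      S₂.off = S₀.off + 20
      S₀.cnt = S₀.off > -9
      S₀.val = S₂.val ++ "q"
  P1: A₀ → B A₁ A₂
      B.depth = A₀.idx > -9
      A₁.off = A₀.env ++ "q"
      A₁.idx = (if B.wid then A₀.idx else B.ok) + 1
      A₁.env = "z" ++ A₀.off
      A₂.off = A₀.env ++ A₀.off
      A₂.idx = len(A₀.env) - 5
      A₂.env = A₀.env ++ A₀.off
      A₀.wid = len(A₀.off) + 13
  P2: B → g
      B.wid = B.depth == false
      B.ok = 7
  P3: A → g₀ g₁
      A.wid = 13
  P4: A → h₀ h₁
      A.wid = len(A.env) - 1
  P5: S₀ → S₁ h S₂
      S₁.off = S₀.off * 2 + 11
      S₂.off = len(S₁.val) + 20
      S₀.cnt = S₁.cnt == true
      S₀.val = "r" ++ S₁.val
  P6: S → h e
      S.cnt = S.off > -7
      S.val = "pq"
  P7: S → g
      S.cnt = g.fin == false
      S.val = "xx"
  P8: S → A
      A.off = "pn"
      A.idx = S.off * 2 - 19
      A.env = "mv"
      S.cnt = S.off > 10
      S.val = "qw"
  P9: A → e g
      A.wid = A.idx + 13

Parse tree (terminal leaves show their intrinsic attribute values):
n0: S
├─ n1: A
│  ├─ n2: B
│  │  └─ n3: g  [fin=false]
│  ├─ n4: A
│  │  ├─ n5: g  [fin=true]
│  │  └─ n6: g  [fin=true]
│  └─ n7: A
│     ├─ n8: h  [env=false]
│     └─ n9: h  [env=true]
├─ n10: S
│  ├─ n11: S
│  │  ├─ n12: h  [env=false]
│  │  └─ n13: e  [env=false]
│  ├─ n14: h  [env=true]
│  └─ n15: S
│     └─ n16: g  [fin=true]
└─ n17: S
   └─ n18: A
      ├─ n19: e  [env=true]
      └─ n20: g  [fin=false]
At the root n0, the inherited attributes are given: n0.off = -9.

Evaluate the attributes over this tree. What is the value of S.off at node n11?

1. n0.off = -9  [given at root]
2. n1.off = "qz"  ["qz"]
3. n1.idx = -8  [-8]
4. n1.env = "zv"  ["zv"]
5. n2.depth = true  [A₀.idx > -9]
6. n3.fin = false  [terminal]
7. n2.wid = false  [B.depth == false]
8. n2.ok = 7  [7]
9. n4.off = "zvq"  [A₀.env ++ "q"]
10. n4.idx = 8  [(if B.wid then A₀.idx else B.ok) + 1]
11. n4.env = "zqz"  ["z" ++ A₀.off]
12. n5.fin = true  [terminal]
13. n6.fin = true  [terminal]
14. n4.wid = 13  [13]
15. n7.off = "zvqz"  [A₀.env ++ A₀.off]
16. n7.idx = -3  [len(A₀.env) - 5]
17. n7.env = "zvqz"  [A₀.env ++ A₀.off]
18. n8.env = false  [terminal]
19. n9.env = true  [terminal]
20. n7.wid = 3  [len(A.env) - 1]
21. n1.wid = 15  [len(A₀.off) + 13]
22. n10.off = -9  [S₀.off + A.wid - 15]
23. n11.off = -7  [S₀.off * 2 + 11]
24. n12.env = false  [terminal]
25. n13.env = false  [terminal]
26. n11.cnt = false  [S.off > -7]
27. n11.val = "pq"  ["pq"]
28. n14.env = true  [terminal]
29. n15.off = 22  [len(S₁.val) + 20]
30. n16.fin = true  [terminal]
31. n15.cnt = false  [g.fin == false]
32. n15.val = "xx"  ["xx"]
33. n10.cnt = false  [S₁.cnt == true]
34. n10.val = "rpq"  ["r" ++ S₁.val]
35. n17.off = 11  [S₀.off + 20]
36. n18.off = "pn"  ["pn"]
37. n18.idx = 3  [S.off * 2 - 19]
38. n18.env = "mv"  ["mv"]
39. n19.env = true  [terminal]
40. n20.fin = false  [terminal]
41. n18.wid = 16  [A.idx + 13]
42. n17.cnt = true  [S.off > 10]
43. n17.val = "qw"  ["qw"]
44. n0.cnt = false  [S₀.off > -9]
45. n0.val = "qwq"  [S₂.val ++ "q"]

-7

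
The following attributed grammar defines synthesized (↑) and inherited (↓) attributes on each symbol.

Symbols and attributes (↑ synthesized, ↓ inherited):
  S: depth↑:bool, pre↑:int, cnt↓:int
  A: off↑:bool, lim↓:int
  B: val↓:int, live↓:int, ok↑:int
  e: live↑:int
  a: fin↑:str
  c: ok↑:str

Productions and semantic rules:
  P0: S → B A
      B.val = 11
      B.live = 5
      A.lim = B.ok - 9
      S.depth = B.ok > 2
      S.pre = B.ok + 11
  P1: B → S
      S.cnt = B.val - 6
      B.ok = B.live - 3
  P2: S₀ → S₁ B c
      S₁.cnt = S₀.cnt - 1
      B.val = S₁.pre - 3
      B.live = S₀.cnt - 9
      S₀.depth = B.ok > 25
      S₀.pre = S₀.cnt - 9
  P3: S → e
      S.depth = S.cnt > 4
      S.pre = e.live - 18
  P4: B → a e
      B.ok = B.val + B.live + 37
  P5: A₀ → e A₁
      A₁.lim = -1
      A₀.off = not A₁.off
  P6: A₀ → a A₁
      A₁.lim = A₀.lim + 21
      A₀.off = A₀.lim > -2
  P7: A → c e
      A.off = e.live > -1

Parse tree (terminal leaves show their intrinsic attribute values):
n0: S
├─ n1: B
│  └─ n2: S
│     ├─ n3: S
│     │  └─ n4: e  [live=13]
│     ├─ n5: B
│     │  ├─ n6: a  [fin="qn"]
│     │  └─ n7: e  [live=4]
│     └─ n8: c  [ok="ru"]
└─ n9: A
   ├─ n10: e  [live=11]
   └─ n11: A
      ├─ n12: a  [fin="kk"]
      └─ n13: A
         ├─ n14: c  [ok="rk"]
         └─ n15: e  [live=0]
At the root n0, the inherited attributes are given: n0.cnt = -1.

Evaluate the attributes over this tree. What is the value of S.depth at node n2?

1. n0.cnt = -1  [given at root]
2. n1.val = 11  [11]
3. n1.live = 5  [5]
4. n2.cnt = 5  [B.val - 6]
5. n3.cnt = 4  [S₀.cnt - 1]
6. n4.live = 13  [terminal]
7. n3.depth = false  [S.cnt > 4]
8. n3.pre = -5  [e.live - 18]
9. n5.val = -8  [S₁.pre - 3]
10. n5.live = -4  [S₀.cnt - 9]
11. n6.fin = "qn"  [terminal]
12. n7.live = 4  [terminal]
13. n5.ok = 25  [B.val + B.live + 37]
14. n8.ok = "ru"  [terminal]
15. n2.depth = false  [B.ok > 25]
16. n2.pre = -4  [S₀.cnt - 9]
17. n1.ok = 2  [B.live - 3]
18. n9.lim = -7  [B.ok - 9]
19. n10.live = 11  [terminal]
20. n11.lim = -1  [-1]
21. n12.fin = "kk"  [terminal]
22. n13.lim = 20  [A₀.lim + 21]
23. n14.ok = "rk"  [terminal]
24. n15.live = 0  [terminal]
25. n13.off = true  [e.live > -1]
26. n11.off = true  [A₀.lim > -2]
27. n9.off = false  [not A₁.off]
28. n0.depth = false  [B.ok > 2]
29. n0.pre = 13  [B.ok + 11]

false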